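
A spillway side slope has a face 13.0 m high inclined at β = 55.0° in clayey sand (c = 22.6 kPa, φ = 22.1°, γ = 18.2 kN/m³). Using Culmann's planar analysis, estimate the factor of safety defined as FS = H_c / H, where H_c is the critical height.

FS = 1.81

H_c = (4c/γ) · sinβ cosφ / [1 − cos(β − φ)]
    = (4·22.6/18.2) · sin55.0°·cos22.1° / [1 − cos32.9°]
    = 4.967 · 0.7590 / 0.1604 = 23.51 m
FS = H_c / H = 23.51 / 13.0 = 1.808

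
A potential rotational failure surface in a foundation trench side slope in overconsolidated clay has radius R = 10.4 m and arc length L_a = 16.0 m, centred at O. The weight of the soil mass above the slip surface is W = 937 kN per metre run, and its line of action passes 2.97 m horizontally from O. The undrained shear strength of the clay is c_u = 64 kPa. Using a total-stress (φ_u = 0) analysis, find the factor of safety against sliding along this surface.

FS = 3.83

Taking moments about the centre O, the resisting moment is provided by the undrained shear strength acting along the arc:
M_R = c_u·L_a·R = 64·16.00·10.4 = 10649.6 kN·m/m
M_D = W·d = 937·2.97 = 2782.9 kN·m/m
FS = M_R / M_D = 10649.6 / 2782.9 = 3.827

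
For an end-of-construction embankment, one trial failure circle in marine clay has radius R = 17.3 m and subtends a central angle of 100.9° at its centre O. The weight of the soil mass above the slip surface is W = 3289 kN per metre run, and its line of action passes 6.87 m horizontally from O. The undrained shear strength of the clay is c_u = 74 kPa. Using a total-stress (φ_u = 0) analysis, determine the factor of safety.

Taking moments about the centre O, the resisting moment is provided by the undrained shear strength acting along the arc:
Arc length L_a = R·θ = 17.3·(100.9°·π/180) = 17.3·1.7610 = 30.47 m
M_R = c_u·L_a·R = 74·30.47·17.3 = 39002.5 kN·m/m
M_D = W·d = 3289·6.87 = 22595.4 kN·m/m
FS = M_R / M_D = 39002.5 / 22595.4 = 1.726

FS = 1.73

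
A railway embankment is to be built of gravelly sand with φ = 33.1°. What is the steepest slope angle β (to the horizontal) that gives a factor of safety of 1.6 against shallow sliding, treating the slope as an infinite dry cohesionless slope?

For an infinite dry cohesionless slope FS = tanφ/tanβ, so tanβ = tanφ / FS.
tanβ = tan33.1° / 1.6 = 0.6519 / 1.6 = 0.4074
β = arctan(0.4074) = 22.17°

β = 22.2°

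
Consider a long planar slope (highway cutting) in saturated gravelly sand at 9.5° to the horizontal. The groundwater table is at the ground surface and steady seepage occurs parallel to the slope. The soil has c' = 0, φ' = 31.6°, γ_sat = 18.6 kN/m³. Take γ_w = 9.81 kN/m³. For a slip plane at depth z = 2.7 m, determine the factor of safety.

With seepage parallel to the slope and the water table at the surface, the effective normal stress on the slip plane uses the buoyant unit weight γ' = γ_sat − γ_w while the driving shear stress uses γ_sat:
FS = [c' + γ' z cos²β tanφ'] / [γ_sat z sinβ cosβ]
(For c' = 0 this reduces to FS = (γ'/γ_sat)·tanφ'/tanβ.)
γ' = 18.6 − 9.81 = 8.79 kN/m³
Numerator = 0.0 + 8.79·2.7·cos²9.5°·tan31.6° = 0.0 + 8.79·2.7·0.9728·0.6152 = 14.203 kPa
Denominator = 18.6·2.7·sin9.5°·cos9.5° = 18.6·2.7·0.1650·0.9863 = 8.175 kPa
FS = 14.203 / 8.175 = 1.737

FS = 1.74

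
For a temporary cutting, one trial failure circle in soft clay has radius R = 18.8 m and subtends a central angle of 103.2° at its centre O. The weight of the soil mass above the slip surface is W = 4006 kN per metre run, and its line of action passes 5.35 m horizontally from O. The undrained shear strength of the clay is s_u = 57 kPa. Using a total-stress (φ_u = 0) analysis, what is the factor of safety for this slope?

FS = 1.69

Taking moments about the centre O, the resisting moment is provided by the undrained shear strength acting along the arc:
Arc length L_a = R·θ = 18.8·(103.2°·π/180) = 18.8·1.8012 = 33.86 m
M_R = s_u·L_a·R = 57·33.86·18.8 = 36286.7 kN·m/m
M_D = W·d = 4006·5.35 = 21432.1 kN·m/m
FS = M_R / M_D = 36286.7 / 21432.1 = 1.693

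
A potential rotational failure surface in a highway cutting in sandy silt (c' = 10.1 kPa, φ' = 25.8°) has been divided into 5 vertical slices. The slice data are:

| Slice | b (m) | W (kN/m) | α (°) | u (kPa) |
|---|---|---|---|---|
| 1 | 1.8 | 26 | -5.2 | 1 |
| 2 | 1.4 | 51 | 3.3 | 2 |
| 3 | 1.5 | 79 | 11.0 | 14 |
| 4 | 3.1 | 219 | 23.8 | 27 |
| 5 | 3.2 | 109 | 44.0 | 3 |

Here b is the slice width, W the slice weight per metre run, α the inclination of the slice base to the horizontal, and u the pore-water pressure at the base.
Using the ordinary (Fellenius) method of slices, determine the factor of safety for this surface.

Ordinary method of slices: FS = Σ[c'·Δl_i + (W_i cosα_i − u_i·Δl_i)·tanφ'] / Σ W_i sinα_i, with Δl_i = b_i / cosα_i.
Slice 1: Δl = 1.8/cos(-5.2°) = 1.807 m; N'_1 = 26·cos(-5.2°) − 1·1.807 = 24.1; c'Δl = 18.26; W sinα = -2.4
Slice 2: Δl = 1.4/cos3.3° = 1.402 m; N'_2 = 51·cos3.3° − 2·1.402 = 48.1; c'Δl = 14.16; W sinα = 2.9
Slice 3: Δl = 1.5/cos11.0° = 1.528 m; N'_3 = 79·cos11.0° − 14·1.528 = 56.2; c'Δl = 15.43; W sinα = 15.1
Slice 4: Δl = 3.1/cos23.8° = 3.388 m; N'_4 = 219·cos23.8° − 27·3.388 = 108.9; c'Δl = 34.22; W sinα = 88.4
Slice 5: Δl = 3.2/cos44.0° = 4.449 m; N'_5 = 109·cos44.0° − 3·4.449 = 65.1; c'Δl = 44.93; W sinα = 75.7
Σc'Δl = 127.0 kN/m; ΣN' = 302.3 kN/m; ΣW sinα = 179.7 kN/m
Resisting = 127.0 + 302.3·tan25.8° = 127.0 + 146.1 = 273.1 kN/m
FS = 273.1 / 179.7 = 1.520

FS = 1.52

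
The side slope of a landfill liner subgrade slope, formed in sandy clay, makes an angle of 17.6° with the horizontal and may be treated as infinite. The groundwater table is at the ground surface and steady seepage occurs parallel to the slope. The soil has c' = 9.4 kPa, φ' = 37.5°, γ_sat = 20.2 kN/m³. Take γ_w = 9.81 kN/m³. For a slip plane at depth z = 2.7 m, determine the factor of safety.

FS = 1.84

With seepage parallel to the slope and the water table at the surface, the effective normal stress on the slip plane uses the buoyant unit weight γ' = γ_sat − γ_w while the driving shear stress uses γ_sat:
FS = [c' + γ' z cos²β tanφ'] / [γ_sat z sinβ cosβ]
γ' = 20.2 − 9.81 = 10.39 kN/m³
Numerator = 9.4 + 10.39·2.7·cos²17.6°·tan37.5° = 9.4 + 10.39·2.7·0.9086·0.7673 = 28.958 kPa
Denominator = 20.2·2.7·sin17.6°·cos17.6° = 20.2·2.7·0.3024·0.9532 = 15.719 kPa
FS = 28.958 / 15.719 = 1.842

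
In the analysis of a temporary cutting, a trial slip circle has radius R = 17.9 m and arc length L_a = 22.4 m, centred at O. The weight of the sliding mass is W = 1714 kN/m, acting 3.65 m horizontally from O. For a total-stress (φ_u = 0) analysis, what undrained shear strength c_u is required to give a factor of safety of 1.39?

FS = c_u·L_a·R / (W·d), so c_u = FS·W·d / (L_a·R).
c_u = 1.39·1714·3.65 / (22.40·17.9) = 8696.0 / 400.96 = 21.69 kPa

c_u = 21.7 kPa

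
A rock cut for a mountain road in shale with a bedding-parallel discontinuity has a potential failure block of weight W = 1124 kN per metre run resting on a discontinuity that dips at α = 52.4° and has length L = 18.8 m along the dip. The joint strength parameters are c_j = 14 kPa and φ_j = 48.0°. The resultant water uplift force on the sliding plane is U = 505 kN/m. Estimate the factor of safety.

FS = 0.52

Resolving the block weight along and normal to the plane and applying the Mohr–Coulomb strength on the joint:
N' = W cosα − U = 1124·cos52.4° − 505 = 180.8 kN/m
Driving force T = W sinα = 1124·sin52.4° = 890.5 kN/m
Resisting force R = c_j·L + N'·tanφ_j = 14·18.8 + 180.8·tan48.0° = 263.2 + 200.8 = 464.0 kN/m
FS = R / T = 464.0 / 890.5 = 0.521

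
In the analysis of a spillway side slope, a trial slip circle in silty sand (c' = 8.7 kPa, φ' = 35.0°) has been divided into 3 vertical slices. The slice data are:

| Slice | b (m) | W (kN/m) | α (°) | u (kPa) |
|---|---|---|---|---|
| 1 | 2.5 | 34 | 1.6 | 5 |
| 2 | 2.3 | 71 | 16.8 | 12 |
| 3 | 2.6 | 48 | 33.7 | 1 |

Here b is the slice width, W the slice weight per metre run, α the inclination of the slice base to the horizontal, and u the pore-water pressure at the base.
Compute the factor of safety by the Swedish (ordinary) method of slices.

Ordinary method of slices: FS = Σ[c'·Δl_i + (W_i cosα_i − u_i·Δl_i)·tanφ'] / Σ W_i sinα_i, with Δl_i = b_i / cosα_i.
Slice 1: Δl = 2.5/cos1.6° = 2.501 m; N'_1 = 34·cos1.6° − 5·2.501 = 21.5; c'Δl = 21.76; W sinα = 0.9
Slice 2: Δl = 2.3/cos16.8° = 2.403 m; N'_2 = 71·cos16.8° − 12·2.403 = 39.1; c'Δl = 20.90; W sinα = 20.5
Slice 3: Δl = 2.6/cos33.7° = 3.125 m; N'_3 = 48·cos33.7° − 1·3.125 = 36.8; c'Δl = 27.19; W sinα = 26.6
Σc'Δl = 69.8 kN/m; ΣN' = 97.4 kN/m; ΣW sinα = 48.1 kN/m
Resisting = 69.8 + 97.4·tan35.0° = 69.8 + 68.2 = 138.1 kN/m
FS = 138.1 / 48.1 = 2.870

FS = 2.87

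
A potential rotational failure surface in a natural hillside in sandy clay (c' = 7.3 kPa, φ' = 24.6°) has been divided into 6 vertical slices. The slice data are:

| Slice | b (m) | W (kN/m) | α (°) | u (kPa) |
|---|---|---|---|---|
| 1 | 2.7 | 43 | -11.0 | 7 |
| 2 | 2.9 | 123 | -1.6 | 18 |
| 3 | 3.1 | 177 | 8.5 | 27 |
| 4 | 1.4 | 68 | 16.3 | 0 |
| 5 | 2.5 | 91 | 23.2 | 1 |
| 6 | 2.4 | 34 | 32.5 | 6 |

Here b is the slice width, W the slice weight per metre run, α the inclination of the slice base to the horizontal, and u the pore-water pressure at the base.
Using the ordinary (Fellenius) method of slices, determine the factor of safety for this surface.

Ordinary method of slices: FS = Σ[c'·Δl_i + (W_i cosα_i − u_i·Δl_i)·tanφ'] / Σ W_i sinα_i, with Δl_i = b_i / cosα_i.
Slice 1: Δl = 2.7/cos(-11.0°) = 2.751 m; N'_1 = 43·cos(-11.0°) − 7·2.751 = 23.0; c'Δl = 20.08; W sinα = -8.2
Slice 2: Δl = 2.9/cos(-1.6°) = 2.901 m; N'_2 = 123·cos(-1.6°) − 18·2.901 = 70.7; c'Δl = 21.18; W sinα = -3.4
Slice 3: Δl = 3.1/cos8.5° = 3.134 m; N'_3 = 177·cos8.5° − 27·3.134 = 90.4; c'Δl = 22.88; W sinα = 26.2
Slice 4: Δl = 1.4/cos16.3° = 1.459 m; N'_4 = 68·cos16.3° − 0·1.459 = 65.3; c'Δl = 10.65; W sinα = 19.1
Slice 5: Δl = 2.5/cos23.2° = 2.720 m; N'_5 = 91·cos23.2° − 1·2.720 = 80.9; c'Δl = 19.86; W sinα = 35.8
Slice 6: Δl = 2.4/cos32.5° = 2.846 m; N'_6 = 34·cos32.5° − 6·2.846 = 11.6; c'Δl = 20.77; W sinα = 18.3
Σc'Δl = 115.4 kN/m; ΣN' = 341.9 kN/m; ΣW sinα = 87.7 kN/m
Resisting = 115.4 + 341.9·tan24.6° = 115.4 + 156.5 = 272.0 kN/m
FS = 272.0 / 87.7 = 3.100

FS = 3.10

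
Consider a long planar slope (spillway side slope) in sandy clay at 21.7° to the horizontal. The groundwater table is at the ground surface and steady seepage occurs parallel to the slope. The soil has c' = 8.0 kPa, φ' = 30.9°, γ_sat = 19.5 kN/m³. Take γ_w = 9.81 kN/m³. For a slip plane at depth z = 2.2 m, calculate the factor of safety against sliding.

FS = 1.29

With seepage parallel to the slope and the water table at the surface, the effective normal stress on the slip plane uses the buoyant unit weight γ' = γ_sat − γ_w while the driving shear stress uses γ_sat:
FS = [c' + γ' z cos²β tanφ'] / [γ_sat z sinβ cosβ]
γ' = 19.5 − 9.81 = 9.69 kN/m³
Numerator = 8.0 + 9.69·2.2·cos²21.7°·tan30.9° = 8.0 + 9.69·2.2·0.8633·0.5985 = 19.014 kPa
Denominator = 19.5·2.2·sin21.7°·cos21.7° = 19.5·2.2·0.3697·0.9291 = 14.738 kPa
FS = 19.014 / 14.738 = 1.290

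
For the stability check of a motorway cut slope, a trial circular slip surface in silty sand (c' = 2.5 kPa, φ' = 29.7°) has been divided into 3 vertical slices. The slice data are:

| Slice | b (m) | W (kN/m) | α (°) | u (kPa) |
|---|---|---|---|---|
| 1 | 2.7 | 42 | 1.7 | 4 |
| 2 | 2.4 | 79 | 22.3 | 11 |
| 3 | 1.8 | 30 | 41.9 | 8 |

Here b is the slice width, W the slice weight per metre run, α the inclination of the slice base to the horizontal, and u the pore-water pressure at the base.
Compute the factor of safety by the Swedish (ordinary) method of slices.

Ordinary method of slices: FS = Σ[c'·Δl_i + (W_i cosα_i − u_i·Δl_i)·tanφ'] / Σ W_i sinα_i, with Δl_i = b_i / cosα_i.
Slice 1: Δl = 2.7/cos1.7° = 2.701 m; N'_1 = 42·cos1.7° − 4·2.701 = 31.2; c'Δl = 6.75; W sinα = 1.2
Slice 2: Δl = 2.4/cos22.3° = 2.594 m; N'_2 = 79·cos22.3° − 11·2.594 = 44.6; c'Δl = 6.49; W sinα = 30.0
Slice 3: Δl = 1.8/cos41.9° = 2.418 m; N'_3 = 30·cos41.9° − 8·2.418 = 3.0; c'Δl = 6.05; W sinα = 20.0
Σc'Δl = 19.3 kN/m; ΣN' = 78.7 kN/m; ΣW sinα = 51.3 kN/m
Resisting = 19.3 + 78.7·tan29.7° = 19.3 + 44.9 = 64.2 kN/m
FS = 64.2 / 51.3 = 1.252

FS = 1.25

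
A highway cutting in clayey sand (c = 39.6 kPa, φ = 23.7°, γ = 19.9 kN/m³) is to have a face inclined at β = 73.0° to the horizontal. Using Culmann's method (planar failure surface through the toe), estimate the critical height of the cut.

H_c = 20.03 m

Culmann's analysis gives the critical failure plane at α_cr = (β + φ)/2 = (73.0 + 23.7)/2 = 48.4°, and the critical height
H_c = (4c/γ) · sinβ cosφ / [1 − cos(β − φ)]
    = (4·39.6/19.9) · sin73.0°·cos23.7° / [1 − cos(49.3°)]
    = 7.960 · 0.9563·0.9157 / [1 − 0.6521]
    = 7.960 · 0.8757 / 0.3479
    = 20.03 m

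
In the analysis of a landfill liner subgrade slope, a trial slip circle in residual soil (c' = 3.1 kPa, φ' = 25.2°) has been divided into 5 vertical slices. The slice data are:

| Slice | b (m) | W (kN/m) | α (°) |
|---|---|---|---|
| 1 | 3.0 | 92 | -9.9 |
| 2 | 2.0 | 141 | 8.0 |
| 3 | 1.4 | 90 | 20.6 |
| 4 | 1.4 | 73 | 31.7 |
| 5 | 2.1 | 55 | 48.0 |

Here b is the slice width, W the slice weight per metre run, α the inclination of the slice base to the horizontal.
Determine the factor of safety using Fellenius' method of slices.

Ordinary method of slices: FS = Σ[c'·Δl_i + (W_i cosα_i)·tanφ'] / Σ W_i sinα_i, with Δl_i = b_i / cosα_i.
Slice 1: Δl = 3.0/cos(-9.9°) = 3.045 m; N'_1 = 92·cos(-9.9°) = 90.6; c'Δl = 9.44; W sinα = -15.8
Slice 2: Δl = 2.0/cos8.0° = 2.020 m; N'_2 = 141·cos8.0° = 139.6; c'Δl = 6.26; W sinα = 19.6
Slice 3: Δl = 1.4/cos20.6° = 1.496 m; N'_3 = 90·cos20.6° = 84.2; c'Δl = 4.64; W sinα = 31.7
Slice 4: Δl = 1.4/cos31.7° = 1.645 m; N'_4 = 73·cos31.7° = 62.1; c'Δl = 5.10; W sinα = 38.4
Slice 5: Δl = 2.1/cos48.0° = 3.138 m; N'_5 = 55·cos48.0° = 36.8; c'Δl = 9.73; W sinα = 40.9
Σc'Δl = 35.2 kN/m; ΣN' = 413.4 kN/m; ΣW sinα = 114.7 kN/m
Resisting = 35.2 + 413.4·tan25.2° = 35.2 + 194.5 = 229.7 kN/m
FS = 229.7 / 114.7 = 2.003

FS = 2.00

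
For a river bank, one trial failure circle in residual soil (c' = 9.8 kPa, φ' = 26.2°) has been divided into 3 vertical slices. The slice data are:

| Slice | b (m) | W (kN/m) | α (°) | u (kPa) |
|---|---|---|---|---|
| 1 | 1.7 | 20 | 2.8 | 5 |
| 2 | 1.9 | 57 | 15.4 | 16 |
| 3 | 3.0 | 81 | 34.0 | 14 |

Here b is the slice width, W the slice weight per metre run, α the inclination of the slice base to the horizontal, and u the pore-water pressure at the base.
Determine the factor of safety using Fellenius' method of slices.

Ordinary method of slices: FS = Σ[c'·Δl_i + (W_i cosα_i − u_i·Δl_i)·tanφ'] / Σ W_i sinα_i, with Δl_i = b_i / cosα_i.
Slice 1: Δl = 1.7/cos2.8° = 1.702 m; N'_1 = 20·cos2.8° − 5·1.702 = 11.5; c'Δl = 16.68; W sinα = 1.0
Slice 2: Δl = 1.9/cos15.4° = 1.971 m; N'_2 = 57·cos15.4° − 16·1.971 = 23.4; c'Δl = 19.31; W sinα = 15.1
Slice 3: Δl = 3.0/cos34.0° = 3.619 m; N'_3 = 81·cos34.0° − 14·3.619 = 16.5; c'Δl = 35.46; W sinα = 45.3
Σc'Δl = 71.5 kN/m; ΣN' = 51.4 kN/m; ΣW sinα = 61.4 kN/m
Resisting = 71.5 + 51.4·tan26.2° = 71.5 + 25.3 = 96.7 kN/m
FS = 96.7 / 61.4 = 1.575

FS = 1.58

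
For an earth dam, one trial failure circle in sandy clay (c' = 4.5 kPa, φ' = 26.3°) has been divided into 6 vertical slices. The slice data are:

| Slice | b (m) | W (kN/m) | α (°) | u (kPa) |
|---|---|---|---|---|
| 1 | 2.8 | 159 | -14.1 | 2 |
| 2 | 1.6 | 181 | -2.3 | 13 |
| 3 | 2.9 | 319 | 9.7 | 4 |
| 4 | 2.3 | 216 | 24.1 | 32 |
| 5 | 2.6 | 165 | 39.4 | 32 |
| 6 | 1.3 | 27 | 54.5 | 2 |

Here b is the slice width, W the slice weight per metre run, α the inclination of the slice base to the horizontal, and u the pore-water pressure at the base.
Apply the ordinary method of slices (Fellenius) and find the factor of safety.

FS = 2.00

Ordinary method of slices: FS = Σ[c'·Δl_i + (W_i cosα_i − u_i·Δl_i)·tanφ'] / Σ W_i sinα_i, with Δl_i = b_i / cosα_i.
Slice 1: Δl = 2.8/cos(-14.1°) = 2.887 m; N'_1 = 159·cos(-14.1°) − 2·2.887 = 148.4; c'Δl = 12.99; W sinα = -38.7
Slice 2: Δl = 1.6/cos(-2.3°) = 1.601 m; N'_2 = 181·cos(-2.3°) − 13·1.601 = 160.0; c'Δl = 7.21; W sinα = -7.3
Slice 3: Δl = 2.9/cos9.7° = 2.942 m; N'_3 = 319·cos9.7° − 4·2.942 = 302.7; c'Δl = 13.24; W sinα = 53.7
Slice 4: Δl = 2.3/cos24.1° = 2.520 m; N'_4 = 216·cos24.1° − 32·2.520 = 116.5; c'Δl = 11.34; W sinα = 88.2
Slice 5: Δl = 2.6/cos39.4° = 3.365 m; N'_5 = 165·cos39.4° − 32·3.365 = 19.8; c'Δl = 15.14; W sinα = 104.7
Slice 6: Δl = 1.3/cos54.5° = 2.239 m; N'_6 = 27·cos54.5° − 2·2.239 = 11.2; c'Δl = 10.07; W sinα = 22.0
Σc'Δl = 70.0 kN/m; ΣN' = 758.7 kN/m; ΣW sinα = 222.7 kN/m
Resisting = 70.0 + 758.7·tan26.3° = 70.0 + 375.0 = 445.0 kN/m
FS = 445.0 / 222.7 = 1.998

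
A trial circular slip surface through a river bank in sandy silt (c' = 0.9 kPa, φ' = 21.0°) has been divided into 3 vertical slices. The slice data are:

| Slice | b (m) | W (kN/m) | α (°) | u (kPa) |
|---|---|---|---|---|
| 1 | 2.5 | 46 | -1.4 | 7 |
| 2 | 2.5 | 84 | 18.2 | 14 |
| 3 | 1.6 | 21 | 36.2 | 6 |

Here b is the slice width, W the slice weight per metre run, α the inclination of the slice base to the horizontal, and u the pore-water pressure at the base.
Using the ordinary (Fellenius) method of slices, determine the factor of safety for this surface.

Ordinary method of slices: FS = Σ[c'·Δl_i + (W_i cosα_i − u_i·Δl_i)·tanφ'] / Σ W_i sinα_i, with Δl_i = b_i / cosα_i.
Slice 1: Δl = 2.5/cos(-1.4°) = 2.501 m; N'_1 = 46·cos(-1.4°) − 7·2.501 = 28.5; c'Δl = 2.25; W sinα = -1.1
Slice 2: Δl = 2.5/cos18.2° = 2.632 m; N'_2 = 84·cos18.2° − 14·2.632 = 43.0; c'Δl = 2.37; W sinα = 26.2
Slice 3: Δl = 1.6/cos36.2° = 1.983 m; N'_3 = 21·cos36.2° − 6·1.983 = 5.0; c'Δl = 1.78; W sinα = 12.4
Σc'Δl = 6.4 kN/m; ΣN' = 76.5 kN/m; ΣW sinα = 37.5 kN/m
Resisting = 6.4 + 76.5·tan21.0° = 6.4 + 29.4 = 35.8 kN/m
FS = 35.8 / 37.5 = 0.953

FS = 0.95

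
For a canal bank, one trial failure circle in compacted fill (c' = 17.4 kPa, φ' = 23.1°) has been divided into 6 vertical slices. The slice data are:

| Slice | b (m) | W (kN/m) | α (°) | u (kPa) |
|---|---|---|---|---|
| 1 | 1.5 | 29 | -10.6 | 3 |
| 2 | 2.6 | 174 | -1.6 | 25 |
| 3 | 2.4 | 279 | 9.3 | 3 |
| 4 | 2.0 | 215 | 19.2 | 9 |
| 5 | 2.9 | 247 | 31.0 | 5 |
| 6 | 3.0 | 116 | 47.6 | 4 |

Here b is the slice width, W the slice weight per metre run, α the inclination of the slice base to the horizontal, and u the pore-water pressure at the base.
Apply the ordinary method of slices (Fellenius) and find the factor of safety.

Ordinary method of slices: FS = Σ[c'·Δl_i + (W_i cosα_i − u_i·Δl_i)·tanφ'] / Σ W_i sinα_i, with Δl_i = b_i / cosα_i.
Slice 1: Δl = 1.5/cos(-10.6°) = 1.526 m; N'_1 = 29·cos(-10.6°) − 3·1.526 = 23.9; c'Δl = 26.55; W sinα = -5.3
Slice 2: Δl = 2.6/cos(-1.6°) = 2.601 m; N'_2 = 174·cos(-1.6°) − 25·2.601 = 108.9; c'Δl = 45.26; W sinα = -4.9
Slice 3: Δl = 2.4/cos9.3° = 2.432 m; N'_3 = 279·cos9.3° − 3·2.432 = 268.0; c'Δl = 42.32; W sinα = 45.1
Slice 4: Δl = 2.0/cos19.2° = 2.118 m; N'_4 = 215·cos19.2° − 9·2.118 = 184.0; c'Δl = 36.85; W sinα = 70.7
Slice 5: Δl = 2.9/cos31.0° = 3.383 m; N'_5 = 247·cos31.0° − 5·3.383 = 194.8; c'Δl = 58.87; W sinα = 127.2
Slice 6: Δl = 3.0/cos47.6° = 4.449 m; N'_6 = 116·cos47.6° − 4·4.449 = 60.4; c'Δl = 77.41; W sinα = 85.7
Σc'Δl = 287.3 kN/m; ΣN' = 840.1 kN/m; ΣW sinα = 318.5 kN/m
Resisting = 287.3 + 840.1·tan23.1° = 287.3 + 358.3 = 645.6 kN/m
FS = 645.6 / 318.5 = 2.027

FS = 2.03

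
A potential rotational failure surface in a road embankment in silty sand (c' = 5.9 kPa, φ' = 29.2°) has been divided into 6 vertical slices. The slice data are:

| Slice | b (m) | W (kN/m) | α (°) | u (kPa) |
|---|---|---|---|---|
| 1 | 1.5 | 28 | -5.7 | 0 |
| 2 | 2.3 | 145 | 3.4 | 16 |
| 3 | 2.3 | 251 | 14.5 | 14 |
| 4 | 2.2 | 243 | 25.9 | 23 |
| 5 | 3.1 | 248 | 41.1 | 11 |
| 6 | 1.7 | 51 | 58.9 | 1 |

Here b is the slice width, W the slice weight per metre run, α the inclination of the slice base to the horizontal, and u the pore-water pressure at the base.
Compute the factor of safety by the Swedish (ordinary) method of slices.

Ordinary method of slices: FS = Σ[c'·Δl_i + (W_i cosα_i − u_i·Δl_i)·tanφ'] / Σ W_i sinα_i, with Δl_i = b_i / cosα_i.
Slice 1: Δl = 1.5/cos(-5.7°) = 1.507 m; N'_1 = 28·cos(-5.7°) − 0·1.507 = 27.9; c'Δl = 8.89; W sinα = -2.8
Slice 2: Δl = 2.3/cos3.4° = 2.304 m; N'_2 = 145·cos3.4° − 16·2.304 = 107.9; c'Δl = 13.59; W sinα = 8.6
Slice 3: Δl = 2.3/cos14.5° = 2.376 m; N'_3 = 251·cos14.5° − 14·2.376 = 209.7; c'Δl = 14.02; W sinα = 62.8
Slice 4: Δl = 2.2/cos25.9° = 2.446 m; N'_4 = 243·cos25.9° − 23·2.446 = 162.3; c'Δl = 14.43; W sinα = 106.1
Slice 5: Δl = 3.1/cos41.1° = 4.114 m; N'_5 = 248·cos41.1° − 11·4.114 = 141.6; c'Δl = 24.27; W sinα = 163.0
Slice 6: Δl = 1.7/cos58.9° = 3.291 m; N'_6 = 51·cos58.9° − 1·3.291 = 23.1; c'Δl = 19.42; W sinα = 43.7
Σc'Δl = 94.6 kN/m; ΣN' = 672.5 kN/m; ΣW sinα = 381.5 kN/m
Resisting = 94.6 + 672.5·tan29.2° = 94.6 + 375.9 = 470.5 kN/m
FS = 470.5 / 381.5 = 1.233

FS = 1.23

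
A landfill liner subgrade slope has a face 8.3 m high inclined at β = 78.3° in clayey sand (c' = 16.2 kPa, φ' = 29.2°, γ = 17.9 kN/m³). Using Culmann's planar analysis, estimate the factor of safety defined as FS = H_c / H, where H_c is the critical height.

H_c = (4c'/γ) · sinβ cosφ' / [1 − cos(β − φ')]
    = (4·16.2/17.9) · sin78.3°·cos29.2° / [1 − cos49.1°]
    = 3.620 · 0.8548 / 0.3453 = 8.96 m
FS = H_c / H = 8.96 / 8.3 = 1.080

FS = 1.08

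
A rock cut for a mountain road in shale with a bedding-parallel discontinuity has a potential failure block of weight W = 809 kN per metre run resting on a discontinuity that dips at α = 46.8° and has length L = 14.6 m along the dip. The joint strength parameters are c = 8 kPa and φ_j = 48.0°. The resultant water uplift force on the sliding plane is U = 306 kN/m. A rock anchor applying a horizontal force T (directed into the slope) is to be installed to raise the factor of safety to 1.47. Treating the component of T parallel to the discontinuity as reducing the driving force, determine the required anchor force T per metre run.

Resolving forces along and normal to the sliding plane, with the horizontal anchor force T adding T·sinα to the effective normal force and T·cosα acting up the plane against the driving force:
FS = [cL + (W cosα − U + T sinα) tanφ_j] / [W sinα − T cosα]
Without the anchor: N' = 247.8 kN/m, driving T_d = 589.7 kN/m, resisting R = 8·14.6 + 247.8·tan48.0° = 392.0 kN/m, FS = 0.66.
Setting FS = 1.47 and solving for T:
1.47·(589.7 − T cos46.8°) = 392.0 + T sin46.8°·tan48.0°
T·(sin46.8°·tan48.0° + 1.47·cos46.8°) = 1.47·589.7 − 392.0
T·(0.7290·1.1106 + 1.47·0.6845) = 866.9 − 392.0 = 474.9
T·1.8159 = 474.9
T = 261.5 kN/m

T = 262 kN/m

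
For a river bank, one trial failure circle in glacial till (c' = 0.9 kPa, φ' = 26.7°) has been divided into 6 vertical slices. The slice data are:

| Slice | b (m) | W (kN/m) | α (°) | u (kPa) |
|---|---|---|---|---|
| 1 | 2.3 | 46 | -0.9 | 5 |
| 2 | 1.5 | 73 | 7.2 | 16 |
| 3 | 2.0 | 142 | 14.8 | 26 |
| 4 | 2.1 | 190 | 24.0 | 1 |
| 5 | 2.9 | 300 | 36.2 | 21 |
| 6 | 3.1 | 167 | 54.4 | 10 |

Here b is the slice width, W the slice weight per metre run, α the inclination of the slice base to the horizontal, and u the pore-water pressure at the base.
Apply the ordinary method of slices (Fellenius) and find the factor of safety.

FS = 0.67

Ordinary method of slices: FS = Σ[c'·Δl_i + (W_i cosα_i − u_i·Δl_i)·tanφ'] / Σ W_i sinα_i, with Δl_i = b_i / cosα_i.
Slice 1: Δl = 2.3/cos(-0.9°) = 2.300 m; N'_1 = 46·cos(-0.9°) − 5·2.300 = 34.5; c'Δl = 2.07; W sinα = -0.7
Slice 2: Δl = 1.5/cos7.2° = 1.512 m; N'_2 = 73·cos7.2° − 16·1.512 = 48.2; c'Δl = 1.36; W sinα = 9.1
Slice 3: Δl = 2.0/cos14.8° = 2.069 m; N'_3 = 142·cos14.8° − 26·2.069 = 83.5; c'Δl = 1.86; W sinα = 36.3
Slice 4: Δl = 2.1/cos24.0° = 2.299 m; N'_4 = 190·cos24.0° − 1·2.299 = 171.3; c'Δl = 2.07; W sinα = 77.3
Slice 5: Δl = 2.9/cos36.2° = 3.594 m; N'_5 = 300·cos36.2° − 21·3.594 = 166.6; c'Δl = 3.23; W sinα = 177.2
Slice 6: Δl = 3.1/cos54.4° = 5.325 m; N'_6 = 167·cos54.4° − 10·5.325 = 44.0; c'Δl = 4.79; W sinα = 135.8
Σc'Δl = 15.4 kN/m; ΣN' = 548.1 kN/m; ΣW sinα = 434.9 kN/m
Resisting = 15.4 + 548.1·tan26.7° = 15.4 + 275.7 = 291.0 kN/m
FS = 291.0 / 434.9 = 0.669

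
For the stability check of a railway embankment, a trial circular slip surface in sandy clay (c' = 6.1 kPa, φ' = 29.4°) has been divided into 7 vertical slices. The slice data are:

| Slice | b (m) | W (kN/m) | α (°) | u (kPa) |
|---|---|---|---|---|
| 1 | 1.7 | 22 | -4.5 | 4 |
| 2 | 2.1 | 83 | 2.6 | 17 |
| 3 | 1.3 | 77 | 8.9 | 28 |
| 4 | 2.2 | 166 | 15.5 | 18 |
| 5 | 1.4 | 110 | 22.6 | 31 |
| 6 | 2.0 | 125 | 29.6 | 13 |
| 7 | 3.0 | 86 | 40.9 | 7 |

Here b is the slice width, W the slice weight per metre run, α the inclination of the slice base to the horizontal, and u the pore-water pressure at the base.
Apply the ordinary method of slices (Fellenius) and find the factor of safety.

Ordinary method of slices: FS = Σ[c'·Δl_i + (W_i cosα_i − u_i·Δl_i)·tanφ'] / Σ W_i sinα_i, with Δl_i = b_i / cosα_i.
Slice 1: Δl = 1.7/cos(-4.5°) = 1.705 m; N'_1 = 22·cos(-4.5°) − 4·1.705 = 15.1; c'Δl = 10.40; W sinα = -1.7
Slice 2: Δl = 2.1/cos2.6° = 2.102 m; N'_2 = 83·cos2.6° − 17·2.102 = 47.2; c'Δl = 12.82; W sinα = 3.8
Slice 3: Δl = 1.3/cos8.9° = 1.316 m; N'_3 = 77·cos8.9° − 28·1.316 = 39.2; c'Δl = 8.03; W sinα = 11.9
Slice 4: Δl = 2.2/cos15.5° = 2.283 m; N'_4 = 166·cos15.5° − 18·2.283 = 118.9; c'Δl = 13.93; W sinα = 44.4
Slice 5: Δl = 1.4/cos22.6° = 1.516 m; N'_5 = 110·cos22.6° − 31·1.516 = 54.5; c'Δl = 9.25; W sinα = 42.3
Slice 6: Δl = 2.0/cos29.6° = 2.300 m; N'_6 = 125·cos29.6° − 13·2.300 = 78.8; c'Δl = 14.03; W sinα = 61.7
Slice 7: Δl = 3.0/cos40.9° = 3.969 m; N'_7 = 86·cos40.9° − 7·3.969 = 37.2; c'Δl = 24.21; W sinα = 56.3
Σc'Δl = 92.7 kN/m; ΣN' = 390.9 kN/m; ΣW sinα = 218.6 kN/m
Resisting = 92.7 + 390.9·tan29.4° = 92.7 + 220.3 = 313.0 kN/m
FS = 313.0 / 218.6 = 1.431

FS = 1.43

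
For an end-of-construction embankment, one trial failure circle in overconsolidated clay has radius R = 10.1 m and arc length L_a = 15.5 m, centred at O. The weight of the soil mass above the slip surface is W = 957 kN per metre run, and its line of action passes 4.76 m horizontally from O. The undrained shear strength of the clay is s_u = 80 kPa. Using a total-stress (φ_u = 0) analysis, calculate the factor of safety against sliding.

FS = 2.75

Taking moments about the centre O, the resisting moment is provided by the undrained shear strength acting along the arc:
M_R = s_u·L_a·R = 80·15.50·10.1 = 12524.0 kN·m/m
M_D = W·d = 957·4.76 = 4555.3 kN·m/m
FS = M_R / M_D = 12524.0 / 4555.3 = 2.749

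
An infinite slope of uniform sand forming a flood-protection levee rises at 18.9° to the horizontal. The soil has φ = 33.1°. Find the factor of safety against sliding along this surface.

For a dry cohesionless infinite slope the factor of safety is FS = tanφ / tanβ.
FS = tan33.1° / tan18.9° = 0.6519 / 0.3424 = 1.904

FS = 1.90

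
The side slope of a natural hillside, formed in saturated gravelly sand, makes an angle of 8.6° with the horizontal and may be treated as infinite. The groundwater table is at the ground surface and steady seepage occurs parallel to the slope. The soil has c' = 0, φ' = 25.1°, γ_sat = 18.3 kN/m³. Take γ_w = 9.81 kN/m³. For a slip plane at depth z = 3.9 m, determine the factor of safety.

With seepage parallel to the slope and the water table at the surface, the effective normal stress on the slip plane uses the buoyant unit weight γ' = γ_sat − γ_w while the driving shear stress uses γ_sat:
FS = [c' + γ' z cos²β tanφ'] / [γ_sat z sinβ cosβ]
(For c' = 0 this reduces to FS = (γ'/γ_sat)·tanφ'/tanβ.)
γ' = 18.3 − 9.81 = 8.49 kN/m³
Numerator = 0.0 + 8.49·3.9·cos²8.6°·tan25.1° = 0.0 + 8.49·3.9·0.9776·0.4684 = 15.164 kPa
Denominator = 18.3·3.9·sin8.6°·cos8.6° = 18.3·3.9·0.1495·0.9888 = 10.552 kPa
FS = 15.164 / 10.552 = 1.437

FS = 1.44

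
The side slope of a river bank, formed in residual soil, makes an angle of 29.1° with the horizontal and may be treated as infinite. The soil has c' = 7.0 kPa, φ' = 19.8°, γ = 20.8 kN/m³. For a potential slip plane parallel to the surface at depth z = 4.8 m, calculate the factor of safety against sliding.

For an infinite slope with a slip plane parallel to the surface (no pore pressure): FS = [c' + γz cos²β tanφ'] / [γz sinβ cosβ].
γz = 20.8·4.8 = 99.84 kN/m²
Numerator = 7.0 + 99.84·cos²29.1°·tan19.8° = 7.0 + 99.84·0.7635·0.3600 = 34.443 kPa
Denominator = 99.84·sin29.1°·cos29.1° = 99.84·0.4863·0.8738 = 42.427 kPa
FS = 34.443 / 42.427 = 0.812

FS = 0.81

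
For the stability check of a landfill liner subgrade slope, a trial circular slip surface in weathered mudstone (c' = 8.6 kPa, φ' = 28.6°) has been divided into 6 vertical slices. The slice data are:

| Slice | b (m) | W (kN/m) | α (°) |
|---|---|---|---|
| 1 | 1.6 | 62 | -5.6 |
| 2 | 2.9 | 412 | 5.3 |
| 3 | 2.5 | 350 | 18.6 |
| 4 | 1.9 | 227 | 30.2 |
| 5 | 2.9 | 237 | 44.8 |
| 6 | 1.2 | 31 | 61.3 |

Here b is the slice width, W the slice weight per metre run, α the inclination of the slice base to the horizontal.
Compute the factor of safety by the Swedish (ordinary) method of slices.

Ordinary method of slices: FS = Σ[c'·Δl_i + (W_i cosα_i)·tanφ'] / Σ W_i sinα_i, with Δl_i = b_i / cosα_i.
Slice 1: Δl = 1.6/cos(-5.6°) = 1.608 m; N'_1 = 62·cos(-5.6°) = 61.7; c'Δl = 13.83; W sinα = -6.1
Slice 2: Δl = 2.9/cos5.3° = 2.912 m; N'_2 = 412·cos5.3° = 410.2; c'Δl = 25.05; W sinα = 38.1
Slice 3: Δl = 2.5/cos18.6° = 2.638 m; N'_3 = 350·cos18.6° = 331.7; c'Δl = 22.68; W sinα = 111.6
Slice 4: Δl = 1.9/cos30.2° = 2.198 m; N'_4 = 227·cos30.2° = 196.2; c'Δl = 18.91; W sinα = 114.2
Slice 5: Δl = 2.9/cos44.8° = 4.087 m; N'_5 = 237·cos44.8° = 168.2; c'Δl = 35.15; W sinα = 167.0
Slice 6: Δl = 1.2/cos61.3° = 2.499 m; N'_6 = 31·cos61.3° = 14.9; c'Δl = 21.49; W sinα = 27.2
Σc'Δl = 137.1 kN/m; ΣN' = 1182.9 kN/m; ΣW sinα = 452.0 kN/m
Resisting = 137.1 + 1182.9·tan28.6° = 137.1 + 644.9 = 782.0 kN/m
FS = 782.0 / 452.0 = 1.730

FS = 1.73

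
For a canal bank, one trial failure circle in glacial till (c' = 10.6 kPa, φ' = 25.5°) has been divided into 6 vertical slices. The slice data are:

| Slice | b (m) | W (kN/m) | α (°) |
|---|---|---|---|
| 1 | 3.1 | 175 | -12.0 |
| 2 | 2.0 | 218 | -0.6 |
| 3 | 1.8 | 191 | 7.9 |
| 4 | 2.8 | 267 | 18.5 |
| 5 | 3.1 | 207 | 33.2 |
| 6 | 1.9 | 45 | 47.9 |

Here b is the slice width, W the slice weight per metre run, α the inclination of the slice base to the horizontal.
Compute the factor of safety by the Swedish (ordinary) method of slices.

FS = 3.05

Ordinary method of slices: FS = Σ[c'·Δl_i + (W_i cosα_i)·tanφ'] / Σ W_i sinα_i, with Δl_i = b_i / cosα_i.
Slice 1: Δl = 3.1/cos(-12.0°) = 3.169 m; N'_1 = 175·cos(-12.0°) = 171.2; c'Δl = 33.59; W sinα = -36.4
Slice 2: Δl = 2.0/cos(-0.6°) = 2.000 m; N'_2 = 218·cos(-0.6°) = 218.0; c'Δl = 21.20; W sinα = -2.3
Slice 3: Δl = 1.8/cos7.9° = 1.817 m; N'_3 = 191·cos7.9° = 189.2; c'Δl = 19.26; W sinα = 26.3
Slice 4: Δl = 2.8/cos18.5° = 2.953 m; N'_4 = 267·cos18.5° = 253.2; c'Δl = 31.30; W sinα = 84.7
Slice 5: Δl = 3.1/cos33.2° = 3.705 m; N'_5 = 207·cos33.2° = 173.2; c'Δl = 39.27; W sinα = 113.3
Slice 6: Δl = 1.9/cos47.9° = 2.834 m; N'_6 = 45·cos47.9° = 30.2; c'Δl = 30.04; W sinα = 33.4
Σc'Δl = 174.7 kN/m; ΣN' = 1034.9 kN/m; ΣW sinα = 219.0 kN/m
Resisting = 174.7 + 1034.9·tan25.5° = 174.7 + 493.6 = 668.3 kN/m
FS = 668.3 / 219.0 = 3.051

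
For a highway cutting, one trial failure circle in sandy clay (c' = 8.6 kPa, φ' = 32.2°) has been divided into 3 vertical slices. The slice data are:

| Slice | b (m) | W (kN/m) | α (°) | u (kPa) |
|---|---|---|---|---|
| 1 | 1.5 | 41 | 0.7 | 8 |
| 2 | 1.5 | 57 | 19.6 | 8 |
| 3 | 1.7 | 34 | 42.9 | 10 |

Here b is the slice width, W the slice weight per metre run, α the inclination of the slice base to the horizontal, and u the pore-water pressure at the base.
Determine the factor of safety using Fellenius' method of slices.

Ordinary method of slices: FS = Σ[c'·Δl_i + (W_i cosα_i − u_i·Δl_i)·tanφ'] / Σ W_i sinα_i, with Δl_i = b_i / cosα_i.
Slice 1: Δl = 1.5/cos0.7° = 1.500 m; N'_1 = 41·cos0.7° − 8·1.500 = 29.0; c'Δl = 12.90; W sinα = 0.5
Slice 2: Δl = 1.5/cos19.6° = 1.592 m; N'_2 = 57·cos19.6° − 8·1.592 = 41.0; c'Δl = 13.69; W sinα = 19.1
Slice 3: Δl = 1.7/cos42.9° = 2.321 m; N'_3 = 34·cos42.9° − 10·2.321 = 1.7; c'Δl = 19.96; W sinα = 23.1
Σc'Δl = 46.6 kN/m; ΣN' = 71.7 kN/m; ΣW sinα = 42.8 kN/m
Resisting = 46.6 + 71.7·tan32.2° = 46.6 + 45.1 = 91.7 kN/m
FS = 91.7 / 42.8 = 2.144

FS = 2.14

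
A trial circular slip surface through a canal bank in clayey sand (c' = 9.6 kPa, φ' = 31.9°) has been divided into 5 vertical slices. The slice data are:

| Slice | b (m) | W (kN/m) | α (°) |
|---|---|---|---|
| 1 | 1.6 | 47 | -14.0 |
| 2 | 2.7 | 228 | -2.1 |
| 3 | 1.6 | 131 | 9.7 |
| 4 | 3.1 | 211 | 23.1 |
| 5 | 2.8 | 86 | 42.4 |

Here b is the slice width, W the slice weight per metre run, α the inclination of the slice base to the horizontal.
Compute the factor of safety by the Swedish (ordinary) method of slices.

FS = 3.75

Ordinary method of slices: FS = Σ[c'·Δl_i + (W_i cosα_i)·tanφ'] / Σ W_i sinα_i, with Δl_i = b_i / cosα_i.
Slice 1: Δl = 1.6/cos(-14.0°) = 1.649 m; N'_1 = 47·cos(-14.0°) = 45.6; c'Δl = 15.83; W sinα = -11.4
Slice 2: Δl = 2.7/cos(-2.1°) = 2.702 m; N'_2 = 228·cos(-2.1°) = 227.8; c'Δl = 25.94; W sinα = -8.4
Slice 3: Δl = 1.6/cos9.7° = 1.623 m; N'_3 = 131·cos9.7° = 129.1; c'Δl = 15.58; W sinα = 22.1
Slice 4: Δl = 3.1/cos23.1° = 3.370 m; N'_4 = 211·cos23.1° = 194.1; c'Δl = 32.35; W sinα = 82.8
Slice 5: Δl = 2.8/cos42.4° = 3.792 m; N'_5 = 86·cos42.4° = 63.5; c'Δl = 36.40; W sinα = 58.0
Σc'Δl = 126.1 kN/m; ΣN' = 660.2 kN/m; ΣW sinα = 143.1 kN/m
Resisting = 126.1 + 660.2·tan31.9° = 126.1 + 410.9 = 537.0 kN/m
FS = 537.0 / 143.1 = 3.752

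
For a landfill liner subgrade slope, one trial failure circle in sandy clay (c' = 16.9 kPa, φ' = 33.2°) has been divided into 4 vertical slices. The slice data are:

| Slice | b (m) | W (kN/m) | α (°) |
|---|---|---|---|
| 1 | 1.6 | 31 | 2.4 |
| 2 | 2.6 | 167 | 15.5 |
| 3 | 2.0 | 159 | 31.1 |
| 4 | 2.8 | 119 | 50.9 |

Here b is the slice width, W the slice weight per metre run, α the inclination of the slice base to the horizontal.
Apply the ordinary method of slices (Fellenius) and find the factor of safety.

Ordinary method of slices: FS = Σ[c'·Δl_i + (W_i cosα_i)·tanφ'] / Σ W_i sinα_i, with Δl_i = b_i / cosα_i.
Slice 1: Δl = 1.6/cos2.4° = 1.601 m; N'_1 = 31·cos2.4° = 31.0; c'Δl = 27.06; W sinα = 1.3
Slice 2: Δl = 2.6/cos15.5° = 2.698 m; N'_2 = 167·cos15.5° = 160.9; c'Δl = 45.60; W sinα = 44.6
Slice 3: Δl = 2.0/cos31.1° = 2.336 m; N'_3 = 159·cos31.1° = 136.1; c'Δl = 39.47; W sinα = 82.1
Slice 4: Δl = 2.8/cos50.9° = 4.440 m; N'_4 = 119·cos50.9° = 75.1; c'Δl = 75.03; W sinα = 92.3
Σc'Δl = 187.2 kN/m; ΣN' = 403.1 kN/m; ΣW sinα = 220.4 kN/m
Resisting = 187.2 + 403.1·tan33.2° = 187.2 + 263.8 = 450.9 kN/m
FS = 450.9 / 220.4 = 2.046

FS = 2.05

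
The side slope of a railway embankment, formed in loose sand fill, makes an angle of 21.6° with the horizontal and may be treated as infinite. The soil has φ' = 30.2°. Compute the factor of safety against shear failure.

FS = 1.47

For a dry cohesionless infinite slope the factor of safety is FS = tanφ' / tanβ.
FS = tan30.2° / tan21.6° = 0.5820 / 0.3959 = 1.470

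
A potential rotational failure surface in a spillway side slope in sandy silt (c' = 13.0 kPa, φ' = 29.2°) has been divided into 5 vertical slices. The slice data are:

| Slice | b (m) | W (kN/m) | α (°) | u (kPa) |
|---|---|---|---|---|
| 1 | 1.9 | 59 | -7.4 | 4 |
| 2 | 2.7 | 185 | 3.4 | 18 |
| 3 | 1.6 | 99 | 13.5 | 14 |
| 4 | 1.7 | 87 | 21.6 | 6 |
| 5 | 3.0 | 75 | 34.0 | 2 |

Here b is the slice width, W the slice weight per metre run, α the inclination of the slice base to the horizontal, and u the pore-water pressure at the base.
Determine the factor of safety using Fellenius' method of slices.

Ordinary method of slices: FS = Σ[c'·Δl_i + (W_i cosα_i − u_i·Δl_i)·tanφ'] / Σ W_i sinα_i, with Δl_i = b_i / cosα_i.
Slice 1: Δl = 1.9/cos(-7.4°) = 1.916 m; N'_1 = 59·cos(-7.4°) − 4·1.916 = 50.8; c'Δl = 24.91; W sinα = -7.6
Slice 2: Δl = 2.7/cos3.4° = 2.705 m; N'_2 = 185·cos3.4° − 18·2.705 = 136.0; c'Δl = 35.16; W sinα = 11.0
Slice 3: Δl = 1.6/cos13.5° = 1.645 m; N'_3 = 99·cos13.5° − 14·1.645 = 73.2; c'Δl = 21.39; W sinα = 23.1
Slice 4: Δl = 1.7/cos21.6° = 1.828 m; N'_4 = 87·cos21.6° − 6·1.828 = 69.9; c'Δl = 23.77; W sinα = 32.0
Slice 5: Δl = 3.0/cos34.0° = 3.619 m; N'_5 = 75·cos34.0° − 2·3.619 = 54.9; c'Δl = 47.04; W sinα = 41.9
Σc'Δl = 152.3 kN/m; ΣN' = 384.9 kN/m; ΣW sinα = 100.5 kN/m
Resisting = 152.3 + 384.9·tan29.2° = 152.3 + 215.1 = 367.4 kN/m
FS = 367.4 / 100.5 = 3.658

FS = 3.66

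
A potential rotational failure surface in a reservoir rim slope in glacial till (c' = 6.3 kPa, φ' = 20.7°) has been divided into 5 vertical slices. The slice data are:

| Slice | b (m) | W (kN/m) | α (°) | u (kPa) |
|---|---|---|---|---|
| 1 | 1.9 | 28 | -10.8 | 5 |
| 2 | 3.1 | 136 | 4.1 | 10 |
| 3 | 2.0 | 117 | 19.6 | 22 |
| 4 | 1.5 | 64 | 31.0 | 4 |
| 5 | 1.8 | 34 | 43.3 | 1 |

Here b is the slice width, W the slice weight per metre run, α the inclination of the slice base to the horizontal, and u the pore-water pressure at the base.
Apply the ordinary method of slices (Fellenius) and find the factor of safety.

Ordinary method of slices: FS = Σ[c'·Δl_i + (W_i cosα_i − u_i·Δl_i)·tanφ'] / Σ W_i sinα_i, with Δl_i = b_i / cosα_i.
Slice 1: Δl = 1.9/cos(-10.8°) = 1.934 m; N'_1 = 28·cos(-10.8°) − 5·1.934 = 17.8; c'Δl = 12.19; W sinα = -5.2
Slice 2: Δl = 3.1/cos4.1° = 3.108 m; N'_2 = 136·cos4.1° − 10·3.108 = 104.6; c'Δl = 19.58; W sinα = 9.7
Slice 3: Δl = 2.0/cos19.6° = 2.123 m; N'_3 = 117·cos19.6° − 22·2.123 = 63.5; c'Δl = 13.37; W sinα = 39.2
Slice 4: Δl = 1.5/cos31.0° = 1.750 m; N'_4 = 64·cos31.0° − 4·1.750 = 47.9; c'Δl = 11.02; W sinα = 33.0
Slice 5: Δl = 1.8/cos43.3° = 2.473 m; N'_5 = 34·cos43.3° − 1·2.473 = 22.3; c'Δl = 15.58; W sinα = 23.3
Σc'Δl = 71.7 kN/m; ΣN' = 256.0 kN/m; ΣW sinα = 100.0 kN/m
Resisting = 71.7 + 256.0·tan20.7° = 71.7 + 96.8 = 168.5 kN/m
FS = 168.5 / 100.0 = 1.685

FS = 1.68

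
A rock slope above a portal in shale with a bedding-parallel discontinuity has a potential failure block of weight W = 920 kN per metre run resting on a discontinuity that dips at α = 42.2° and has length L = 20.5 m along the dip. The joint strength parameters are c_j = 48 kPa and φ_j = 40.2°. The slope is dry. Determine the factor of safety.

Resolving the block weight along and normal to the plane and applying the Mohr–Coulomb strength on the joint:
N' = W cosα = 920·cos42.2° = 681.5 kN/m
Driving force T = W sinα = 920·sin42.2° = 618.0 kN/m
Resisting force R = c_j·L + N'·tanφ_j = 48·20.5 + 681.5·tan40.2° = 984.0 + 575.9 = 1559.9 kN/m
FS = R / T = 1559.9 / 618.0 = 2.524

FS = 2.52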